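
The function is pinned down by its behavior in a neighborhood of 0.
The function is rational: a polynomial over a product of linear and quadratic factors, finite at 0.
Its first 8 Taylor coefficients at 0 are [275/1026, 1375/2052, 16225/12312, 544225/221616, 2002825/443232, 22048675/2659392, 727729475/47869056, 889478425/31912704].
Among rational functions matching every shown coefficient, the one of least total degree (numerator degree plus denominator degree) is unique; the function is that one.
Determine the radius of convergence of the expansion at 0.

The radius of convergence is 6/11.

No rational of total degree below 3 reproduces all 8 coefficients; solving the [0/3] Pade equations on them gives f(μ) = -25/(19*(μ - 3)**2*(μ - 6/11)), whose expansion matches every shown term.
Denominator factor (μ - 6/11): pole of order 1 at 6/11, modulus 6/11.
Denominator factor (μ - 3)^2: pole of order 2 at 3, modulus 3.
The radius of convergence is the smallest modulus among the singular points: 6/11.


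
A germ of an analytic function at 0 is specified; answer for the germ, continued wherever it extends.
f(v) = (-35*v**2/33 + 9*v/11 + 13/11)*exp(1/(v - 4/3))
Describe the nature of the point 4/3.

The point is an essential singularity.

The exponent 1/(v - (4/3)) has a pole at 4/3, so exp(1/(v - (4/3))) takes every nonzero value near it: an essential singularity (not a pole of any order).


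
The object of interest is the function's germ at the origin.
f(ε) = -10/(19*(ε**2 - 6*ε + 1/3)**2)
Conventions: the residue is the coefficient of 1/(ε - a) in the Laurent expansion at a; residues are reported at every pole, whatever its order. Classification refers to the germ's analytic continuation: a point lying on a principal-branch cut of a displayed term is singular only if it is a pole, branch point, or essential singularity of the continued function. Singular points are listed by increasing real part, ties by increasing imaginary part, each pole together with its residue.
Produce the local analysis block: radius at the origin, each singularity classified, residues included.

Denominator factor (ε**2 - 6*ε + 1/3)^2: discriminant 104/3, real irrational roots 3 + (1/3)*sqrt(78) and 3 - (1/3)*sqrt(78); poles of order 2, moduli 3 + (1/3)*sqrt(78) and 3 - (1/3)*sqrt(78).
The radius of convergence is the smallest modulus among the singular points: 3 - (1/3)*sqrt(78).
The factor ε**2 - 6*ε + 1/3 splits as (ε - a)(ε - a') with a = 3 - (1/3)*sqrt(78), a' = 3 + (1/3)*sqrt(78). At the order-2 pole a set g(ε) = (ε - a)^2*f(ε) = [-10/19] / (ε - a')^2.
Order-2 pole: residue = g'(a); g'(3 - (1/3)*sqrt(78)) = -(15/25688)*sqrt(78), so the residue is -(15/25688)*sqrt(78).
The factor ε**2 - 6*ε + 1/3 splits as (ε - a)(ε - a') with a = 3 + (1/3)*sqrt(78), a' = 3 - (1/3)*sqrt(78). At the order-2 pole a set g(ε) = (ε - a)^2*f(ε) = [-10/19] / (ε - a')^2.
Order-2 pole: residue = g'(a); g'(3 + (1/3)*sqrt(78)) = (15/25688)*sqrt(78), so the residue is (15/25688)*sqrt(78).
List the singular points by increasing real part (a conjugate pair: the negative imaginary part first).

Radius of convergence at 0: 3 - (1/3)*sqrt(78).
At 3 - (1/3)*sqrt(78): a pole of order 2; residue -(15/25688)*sqrt(78).
At 3 + (1/3)*sqrt(78): a pole of order 2; residue (15/25688)*sqrt(78).


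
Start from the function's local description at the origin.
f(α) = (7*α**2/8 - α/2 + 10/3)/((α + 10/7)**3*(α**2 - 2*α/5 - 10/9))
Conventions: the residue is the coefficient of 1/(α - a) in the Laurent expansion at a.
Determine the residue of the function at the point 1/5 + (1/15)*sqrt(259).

The factor α**2 - 2*α/5 - 10/9 splits as (α - a)(α - a') with a = 1/5 + (1/15)*sqrt(259), a' = 1/5 - (1/15)*sqrt(259). At the order-1 pole a set g(α) = (α - a)*f(α) = [(7*α**2/8 - α/2 + 10/3)/(α + 10/7)**3] / (α - a').
Simple pole: residue = g(a) at a = 1/5 + (1/15)*sqrt(259), which is -34677478017/5802350560 + (2189820339/5802350560)*sqrt(259).

The residue is -34677478017/5802350560 + (2189820339/5802350560)*sqrt(259).


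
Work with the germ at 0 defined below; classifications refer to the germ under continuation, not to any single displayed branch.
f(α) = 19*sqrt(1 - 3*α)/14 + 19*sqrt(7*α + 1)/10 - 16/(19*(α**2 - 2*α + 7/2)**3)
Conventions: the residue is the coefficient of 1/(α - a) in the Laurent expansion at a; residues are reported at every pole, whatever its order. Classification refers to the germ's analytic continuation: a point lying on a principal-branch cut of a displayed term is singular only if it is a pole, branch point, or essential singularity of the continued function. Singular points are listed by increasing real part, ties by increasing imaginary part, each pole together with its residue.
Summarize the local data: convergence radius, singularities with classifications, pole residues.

Denominator factor (α**2 - 2*α + 7/2)^3: discriminant -10, complex-conjugate roots (1) + ((1/2)*sqrt(10))*i and (1) - ((1/2)*sqrt(10))*i; poles of order 3, moduli (1/2)*sqrt(14) and (1/2)*sqrt(14).
Branch term (19/14)*sqrt(1 - α/(1/3)): its argument vanishes at α = 1/3, a square-root branch point, modulus 1/3.
Branch term (19/10)*sqrt(1 - α/(-1/7)): its argument vanishes at α = -1/7, a square-root branch point, modulus 1/7.
The radius of convergence is the smallest modulus among the singular points: 1/7.
The branch terms are analytic at (1) - ((1/2)*sqrt(10))*i and contribute nothing to the residue; only the rational part matters.
The factor α**2 - 2*α + 7/2 splits as (α - a)(α - a') with a = (1) - ((1/2)*sqrt(10))*i, a' = (1) + ((1/2)*sqrt(10))*i. At the order-3 pole a set g(α) = (α - a)^3*(rational part) = [-16/19] / (α - a')^3.
Order-3 pole: residue = g''(a)/2; g''((1) - ((1/2)*sqrt(10))*i) = -((24/2375)*sqrt(10))*i, so the residue is -((12/2375)*sqrt(10))*i.
The branch terms are analytic at (1) + ((1/2)*sqrt(10))*i and contribute nothing to the residue; only the rational part matters.
The factor α**2 - 2*α + 7/2 splits as (α - a)(α - a') with a = (1) + ((1/2)*sqrt(10))*i, a' = (1) - ((1/2)*sqrt(10))*i. At the order-3 pole a set g(α) = (α - a)^3*(rational part) = [-16/19] / (α - a')^3.
Order-3 pole: residue = g''(a)/2; g''((1) + ((1/2)*sqrt(10))*i) = ((24/2375)*sqrt(10))*i, so the residue is ((12/2375)*sqrt(10))*i.
List the singular points by increasing real part (a conjugate pair: the negative imaginary part first).

Radius of convergence at 0: 1/7.
At -1/7: an algebraic (square-root) branch point.
At 1/3: an algebraic (square-root) branch point.
At (1) - ((1/2)*sqrt(10))*i: a pole of order 3; residue -((12/2375)*sqrt(10))*i.
At (1) + ((1/2)*sqrt(10))*i: a pole of order 3; residue ((12/2375)*sqrt(10))*i.


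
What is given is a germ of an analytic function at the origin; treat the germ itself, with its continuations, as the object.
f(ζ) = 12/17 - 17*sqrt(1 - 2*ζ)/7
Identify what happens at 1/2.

The point is an algebraic (square-root) branch point.

The term (-17/7)*sqrt(1 - ζ/(1/2)) has argument 1 - 1/2/(1/2) = 0 at 1/2: a square-root (algebraic, two-sheeted) branch point; the remaining terms are analytic or single-valued there.


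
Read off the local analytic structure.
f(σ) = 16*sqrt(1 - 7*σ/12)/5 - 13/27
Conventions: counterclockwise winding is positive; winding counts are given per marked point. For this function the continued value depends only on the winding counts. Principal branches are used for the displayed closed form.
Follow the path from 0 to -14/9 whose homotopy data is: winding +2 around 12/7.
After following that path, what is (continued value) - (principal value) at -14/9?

The rational part is single-valued and drops out of the difference; each branch term changes only by its own monodromy.
(16/5)*sqrt(1 - σ/(12/7)): winding +2 is even, the square root returns to the same sheet, contribution 0.
Summing the contributions at σ = -14/9 gives 0.

Continued minus principal equals 0.


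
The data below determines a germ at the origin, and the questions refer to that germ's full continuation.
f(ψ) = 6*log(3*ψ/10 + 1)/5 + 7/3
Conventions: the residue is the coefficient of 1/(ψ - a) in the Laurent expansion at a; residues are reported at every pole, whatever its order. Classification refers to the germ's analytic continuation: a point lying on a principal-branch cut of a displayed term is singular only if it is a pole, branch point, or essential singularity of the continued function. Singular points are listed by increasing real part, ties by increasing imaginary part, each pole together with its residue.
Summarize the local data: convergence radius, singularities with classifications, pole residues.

Radius of convergence at 0: 10/3.
At -10/3: a logarithmic branch point.

Branch term (6/5)*log(1 - ψ/(-10/3)): its argument vanishes at ψ = -10/3, a logarithmic branch point, modulus 10/3.
The radius of convergence is the smallest modulus among the singular points: 10/3.


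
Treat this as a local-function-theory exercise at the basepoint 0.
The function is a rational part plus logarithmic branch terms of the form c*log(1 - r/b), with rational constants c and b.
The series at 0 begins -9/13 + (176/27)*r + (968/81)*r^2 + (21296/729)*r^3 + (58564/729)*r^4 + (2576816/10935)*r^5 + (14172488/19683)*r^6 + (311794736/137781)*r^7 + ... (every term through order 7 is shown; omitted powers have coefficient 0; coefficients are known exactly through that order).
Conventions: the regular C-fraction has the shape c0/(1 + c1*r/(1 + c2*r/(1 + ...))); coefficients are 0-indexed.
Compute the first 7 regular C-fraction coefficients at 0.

Taylor coefficients (read off): a_0 = -9/13, a_1 = 176/27, a_2 = 968/81, a_3 = 21296/729, a_4 = 58564/729, a_5 = 2576816/10935, a_6 = 14172488/19683.
c0 = a_0 = -9/13. Peel one level at a time: if S = 1 + c*r/S' with S'(0) = 1, then c is the r-coefficient of S and S' = c*r/(S - 1).
S_1 = c0/f = 1 + (2288/243)*r + (6254248/59049)*r^2 + ...; c1 = 2288/243.
S_2 = c1*r/(S_1 - 1) = 1 + (-5467/486)*r + (-121/108)*r^2 + ...; c2 = -5467/486.
S_3 = c2*r/(S_2 - 1) = 1 + (-99/994)*r + (-85305/494018)*r^2 + ...; c3 = -99/994.
S_4 = c3*r/(S_3 - 1) = 1 + (-2585/1491)*r + (-121/135)*r^2 + ...; c4 = -2585/1491.
S_5 = c4*r/(S_4 - 1) = 1 + (-5467/10575)*r + (-152206747/223661250)*r^2 + ...; c5 = -5467/10575.
S_6 = c5*r/(S_5 - 1) = 1 + (-27841/21150)*r + ...; c6 = -27841/21150.

The regular C-fraction coefficients are [-9/13, 2288/243, -5467/486, -99/994, -2585/1491, -5467/10575, -27841/21150].


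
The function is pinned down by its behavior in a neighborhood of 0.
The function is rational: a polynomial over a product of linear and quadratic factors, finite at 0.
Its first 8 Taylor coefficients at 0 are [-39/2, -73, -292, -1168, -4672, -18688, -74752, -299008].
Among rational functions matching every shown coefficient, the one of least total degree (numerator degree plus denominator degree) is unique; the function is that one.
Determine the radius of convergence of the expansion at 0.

The radius of convergence is 1/4.

No rational of total degree below 2 reproduces all 8 coefficients; solving the [1/1] Pade equations on them gives f(η) = (39/8 - 5*η/4)/(η - 1/4), whose expansion matches every shown term.
Denominator factor (η - 1/4): pole of order 1 at 1/4, modulus 1/4.
The radius of convergence is the smallest modulus among the singular points: 1/4.


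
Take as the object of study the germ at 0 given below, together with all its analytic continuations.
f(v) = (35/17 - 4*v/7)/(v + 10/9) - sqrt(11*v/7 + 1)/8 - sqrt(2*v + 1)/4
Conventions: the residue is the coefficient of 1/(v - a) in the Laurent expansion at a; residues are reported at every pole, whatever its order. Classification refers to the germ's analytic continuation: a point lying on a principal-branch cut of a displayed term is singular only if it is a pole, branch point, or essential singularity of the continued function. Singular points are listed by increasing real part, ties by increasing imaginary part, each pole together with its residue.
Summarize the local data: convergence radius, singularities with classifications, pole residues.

Radius of convergence at 0: 1/2.
At -10/9: a pole of order 1; residue 2885/1071.
At -7/11: an algebraic (square-root) branch point.
At -1/2: an algebraic (square-root) branch point.

Denominator factor (v + 10/9): pole of order 1 at -10/9, modulus 10/9.
Branch term (-1/8)*sqrt(1 - v/(-7/11)): its argument vanishes at v = -7/11, a square-root branch point, modulus 7/11.
Branch term (-1/4)*sqrt(1 - v/(-1/2)): its argument vanishes at v = -1/2, a square-root branch point, modulus 1/2.
The radius of convergence is the smallest modulus among the singular points: 1/2.
The branch terms are analytic at -10/9 and contribute nothing to the residue; only the rational part matters.
At the order-1 pole -10/9 set g(v) = (v - (-10/9))*(rational part) = 35/17 - 4*v/7.
Simple pole: residue = g(a) at a = -10/9, which is 2885/1071.
List the singular points by increasing real part (a conjugate pair: the negative imaginary part first).


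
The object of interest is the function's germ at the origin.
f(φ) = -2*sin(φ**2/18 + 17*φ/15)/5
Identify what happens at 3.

The point is a regular point.

There is no denominator, hence no pole anywhere.
The factor sin(φ**2/18 + 17*φ/15) is entire.
So the germ continues analytically to 3.


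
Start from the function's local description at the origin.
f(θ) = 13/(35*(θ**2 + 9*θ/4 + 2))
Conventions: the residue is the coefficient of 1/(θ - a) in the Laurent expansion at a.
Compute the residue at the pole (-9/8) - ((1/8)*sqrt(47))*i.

The factor θ**2 + 9*θ/4 + 2 splits as (θ - a)(θ - a') with a = (-9/8) - ((1/8)*sqrt(47))*i, a' = (-9/8) + ((1/8)*sqrt(47))*i. At the order-1 pole a set g(θ) = (θ - a)*f(θ) = [13/35] / (θ - a').
Simple pole: residue = g(a) at a = (-9/8) - ((1/8)*sqrt(47))*i, which is ((52/1645)*sqrt(47))*i.

The residue is ((52/1645)*sqrt(47))*i.


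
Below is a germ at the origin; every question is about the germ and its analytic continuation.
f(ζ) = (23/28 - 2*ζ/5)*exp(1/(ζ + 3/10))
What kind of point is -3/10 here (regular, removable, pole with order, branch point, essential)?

The point is an essential singularity.

The exponent 1/(ζ - (-3/10)) has a pole at -3/10, so exp(1/(ζ - (-3/10))) takes every nonzero value near it: an essential singularity (not a pole of any order).


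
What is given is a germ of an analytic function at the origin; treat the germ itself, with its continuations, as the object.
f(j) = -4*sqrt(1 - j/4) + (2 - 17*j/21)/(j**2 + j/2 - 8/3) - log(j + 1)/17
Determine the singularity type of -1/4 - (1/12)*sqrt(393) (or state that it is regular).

The denominator factor j**2 + j/2 - 8/3 vanishes at -1/4 - (1/12)*sqrt(393) and appears to the power 1; the numerator there equals 185/84 + (17/252)*sqrt(393), nonzero, and no other factor vanishes.
The branch terms are analytic at this point.
Hence a pole whose order is the multiplicity, 1.

The point is a pole of order 1.


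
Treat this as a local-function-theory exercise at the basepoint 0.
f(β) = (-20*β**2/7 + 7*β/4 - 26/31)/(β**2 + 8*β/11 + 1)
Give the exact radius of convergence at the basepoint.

The radius of convergence is 1.

Denominator factor (β**2 + 8*β/11 + 1): discriminant -420/121, complex-conjugate roots (-4/11) + ((1/11)*sqrt(105))*i and (-4/11) - ((1/11)*sqrt(105))*i; poles of order 1, moduli 1 and 1.
The radius of convergence is the smallest modulus among the singular points: 1.


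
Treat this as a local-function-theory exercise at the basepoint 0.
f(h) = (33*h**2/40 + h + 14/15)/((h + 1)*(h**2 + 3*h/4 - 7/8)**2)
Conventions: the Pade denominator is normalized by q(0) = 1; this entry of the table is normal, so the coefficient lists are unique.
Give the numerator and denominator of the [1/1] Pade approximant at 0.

Taylor coefficients needed (expand at 0): a_0 = 128/105, a_1 = 320/147, a_2 = 34024/5145.
Write the denominator as Q(h) = 1 + q1*h. Requiring Q*f - P = O(h^3) with deg P <= 1 kills the coefficients of h^2..h^2 in Q*f:
  h^2: a_2 + q1*a_1 = 0, i.e. 34024/5145 + (320/147)*q1 = 0.
Solving this linear system: q1 = -4253/1400.
The numerator is Q*f truncated at degree 1: P0 = a_0 = 128/105; P1 = a_1 + q1*a_0 = -28048/18375.

The Pade approximant has numerator coefficients [128/105, -28048/18375]; denominator coefficients [1, -4253/1400].


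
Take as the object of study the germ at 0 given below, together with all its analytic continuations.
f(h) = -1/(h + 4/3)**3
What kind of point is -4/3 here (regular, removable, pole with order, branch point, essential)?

The point is a pole of order 3.

The denominator factor h + 4/3 vanishes at -4/3 and appears to the power 3; the numerator there equals -1, nonzero, and no other factor vanishes.
Hence a pole whose order is the multiplicity, 3.


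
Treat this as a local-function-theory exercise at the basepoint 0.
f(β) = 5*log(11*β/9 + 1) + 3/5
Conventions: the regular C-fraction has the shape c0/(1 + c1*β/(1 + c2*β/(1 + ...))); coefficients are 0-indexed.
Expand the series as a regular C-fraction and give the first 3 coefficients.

The regular C-fraction coefficients are [3/5, -275/27, 583/54].

Taylor coefficients (expand at 0): a_0 = 3/5, a_1 = 55/9, a_2 = -605/162.
c0 = a_0 = 3/5. Peel one level at a time: if S = 1 + c*β/S' with S'(0) = 1, then c is the β-coefficient of S and S' = c*β/(S - 1).
S_1 = c0/f = 1 + (-275/27)*β + (160325/1458)*β^2 + ...; c1 = -275/27.
S_2 = c1*β/(S_1 - 1) = 1 + (583/54)*β + ...; c2 = 583/54.


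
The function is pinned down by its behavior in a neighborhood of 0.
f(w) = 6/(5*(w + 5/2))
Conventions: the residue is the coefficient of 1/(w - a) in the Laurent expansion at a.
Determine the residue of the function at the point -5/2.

The residue is 6/5.

At the order-1 pole -5/2 set g(w) = (w - (-5/2))*f(w) = 6/5.
Simple pole: residue = g(a) at a = -5/2, which is 6/5.


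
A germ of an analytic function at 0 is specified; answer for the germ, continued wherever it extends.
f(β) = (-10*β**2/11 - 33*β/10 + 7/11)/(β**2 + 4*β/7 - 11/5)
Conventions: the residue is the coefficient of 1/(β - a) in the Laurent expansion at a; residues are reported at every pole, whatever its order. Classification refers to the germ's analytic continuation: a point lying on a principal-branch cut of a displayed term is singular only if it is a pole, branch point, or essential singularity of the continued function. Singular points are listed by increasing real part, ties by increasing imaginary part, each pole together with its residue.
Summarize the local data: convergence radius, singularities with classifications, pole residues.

Radius of convergence at 0: -2/7 + (1/35)*sqrt(2795).
At -2/7 - (1/35)*sqrt(2795): a pole of order 1; residue -2141/1540 + (59/16555)*sqrt(2795).
At -2/7 + (1/35)*sqrt(2795): a pole of order 1; residue -2141/1540 - (59/16555)*sqrt(2795).

Denominator factor (β**2 + 4*β/7 - 11/5): discriminant 2236/245, real irrational roots -2/7 + (1/35)*sqrt(2795) and -2/7 - (1/35)*sqrt(2795); poles of order 1, moduli -2/7 + (1/35)*sqrt(2795) and 2/7 + (1/35)*sqrt(2795).
The radius of convergence is the smallest modulus among the singular points: -2/7 + (1/35)*sqrt(2795).
The factor β**2 + 4*β/7 - 11/5 splits as (β - a)(β - a') with a = -2/7 - (1/35)*sqrt(2795), a' = -2/7 + (1/35)*sqrt(2795). At the order-1 pole a set g(β) = (β - a)*f(β) = [-10*β**2/11 - 33*β/10 + 7/11] / (β - a').
Simple pole: residue = g(a) at a = -2/7 - (1/35)*sqrt(2795), which is -2141/1540 + (59/16555)*sqrt(2795).
The factor β**2 + 4*β/7 - 11/5 splits as (β - a)(β - a') with a = -2/7 + (1/35)*sqrt(2795), a' = -2/7 - (1/35)*sqrt(2795). At the order-1 pole a set g(β) = (β - a)*f(β) = [-10*β**2/11 - 33*β/10 + 7/11] / (β - a').
Simple pole: residue = g(a) at a = -2/7 + (1/35)*sqrt(2795), which is -2141/1540 - (59/16555)*sqrt(2795).
List the singular points by increasing real part (a conjugate pair: the negative imaginary part first).


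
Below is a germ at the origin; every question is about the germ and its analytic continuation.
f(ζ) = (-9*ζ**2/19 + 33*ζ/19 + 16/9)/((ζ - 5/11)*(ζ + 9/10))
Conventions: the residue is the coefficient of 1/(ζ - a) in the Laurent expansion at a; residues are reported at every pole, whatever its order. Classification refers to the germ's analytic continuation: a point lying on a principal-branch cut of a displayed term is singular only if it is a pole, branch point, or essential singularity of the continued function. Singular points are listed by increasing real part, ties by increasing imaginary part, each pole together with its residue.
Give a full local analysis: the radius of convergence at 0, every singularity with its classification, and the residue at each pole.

Denominator factor (ζ + 9/10): pole of order 1 at -9/10, modulus 9/10.
Denominator factor (ζ - 5/11): pole of order 1 at 5/11, modulus 5/11.
The radius of convergence is the smallest modulus among the singular points: 5/11.
At the order-1 pole -9/10 set g(ζ) = (ζ - (-9/10))*f(ζ) = (-9*ζ**2/19 + 33*ζ/19 + 16/9)/(ζ - 5/11).
Simple pole: residue = g(a) at a = -9/10, which is 31801/254790.
At the order-1 pole 5/11 set g(ζ) = (ζ - (5/11))*f(ζ) = (-9*ζ**2/19 + 33*ζ/19 + 16/9)/(ζ + 9/10).
Simple pole: residue = g(a) at a = 5/11, which is 510940/280269.
List the singular points by increasing real part (a conjugate pair: the negative imaginary part first).

Radius of convergence at 0: 5/11.
At -9/10: a pole of order 1; residue 31801/254790.
At 5/11: a pole of order 1; residue 510940/280269.


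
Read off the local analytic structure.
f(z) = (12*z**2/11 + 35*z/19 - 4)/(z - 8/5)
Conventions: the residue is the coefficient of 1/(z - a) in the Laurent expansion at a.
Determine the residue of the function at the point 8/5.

At the order-1 pole 8/5 set g(z) = (z - (8/5))*f(z) = 12*z**2/11 + 35*z/19 - 4.
Simple pole: residue = g(a) at a = 8/5, which is 9092/5225.

The residue is 9092/5225.


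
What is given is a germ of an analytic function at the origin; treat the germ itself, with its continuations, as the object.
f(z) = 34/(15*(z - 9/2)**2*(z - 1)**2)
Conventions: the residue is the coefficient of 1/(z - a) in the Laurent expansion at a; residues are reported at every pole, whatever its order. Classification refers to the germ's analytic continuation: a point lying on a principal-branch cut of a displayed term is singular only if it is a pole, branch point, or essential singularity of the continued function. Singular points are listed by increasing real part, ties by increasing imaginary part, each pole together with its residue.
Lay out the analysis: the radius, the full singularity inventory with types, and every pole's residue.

Radius of convergence at 0: 1.
At 1: a pole of order 2; residue 544/5145.
At 9/2: a pole of order 2; residue -544/5145.

Denominator factor (z - 9/2)^2: pole of order 2 at 9/2, modulus 9/2.
Denominator factor (z - 1)^2: pole of order 2 at 1, modulus 1.
The radius of convergence is the smallest modulus among the singular points: 1.
At the order-2 pole 1 set g(z) = (z - (1))^2*f(z) = 34/(15*(z - 9/2)**2).
Order-2 pole: residue = g'(a); g'(1) = 544/5145, so the residue is 544/5145.
At the order-2 pole 9/2 set g(z) = (z - (9/2))^2*f(z) = 34/(15*(z - 1)**2).
Order-2 pole: residue = g'(a); g'(9/2) = -544/5145, so the residue is -544/5145.
List the singular points by increasing real part (a conjugate pair: the negative imaginary part first).


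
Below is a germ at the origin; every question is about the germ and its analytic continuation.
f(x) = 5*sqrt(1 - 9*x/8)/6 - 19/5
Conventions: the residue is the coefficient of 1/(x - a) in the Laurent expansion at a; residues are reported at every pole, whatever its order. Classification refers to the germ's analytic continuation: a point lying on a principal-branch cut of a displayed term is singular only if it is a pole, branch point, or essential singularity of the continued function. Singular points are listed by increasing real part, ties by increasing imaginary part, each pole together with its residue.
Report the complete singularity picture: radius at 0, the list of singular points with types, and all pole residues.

Radius of convergence at 0: 8/9.
At 8/9: an algebraic (square-root) branch point.

Branch term (5/6)*sqrt(1 - x/(8/9)): its argument vanishes at x = 8/9, a square-root branch point, modulus 8/9.
The radius of convergence is the smallest modulus among the singular points: 8/9.


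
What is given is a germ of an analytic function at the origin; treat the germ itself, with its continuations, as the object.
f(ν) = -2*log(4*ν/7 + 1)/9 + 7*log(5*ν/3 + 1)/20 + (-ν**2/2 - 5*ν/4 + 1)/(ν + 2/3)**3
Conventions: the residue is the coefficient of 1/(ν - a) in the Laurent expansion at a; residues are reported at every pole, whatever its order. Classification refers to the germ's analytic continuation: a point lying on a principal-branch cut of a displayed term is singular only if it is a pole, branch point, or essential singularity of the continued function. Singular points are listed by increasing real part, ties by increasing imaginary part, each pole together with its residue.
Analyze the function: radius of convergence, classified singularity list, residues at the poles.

Radius of convergence at 0: 3/5.
At -7/4: a logarithmic branch point.
At -2/3: a pole of order 3; residue -1/2.
At -3/5: a logarithmic branch point.

Denominator factor (ν + 2/3)^3: pole of order 3 at -2/3, modulus 2/3.
Branch term (-2/9)*log(1 - ν/(-7/4)): its argument vanishes at ν = -7/4, a logarithmic branch point, modulus 7/4.
Branch term (7/20)*log(1 - ν/(-3/5)): its argument vanishes at ν = -3/5, a logarithmic branch point, modulus 3/5.
The radius of convergence is the smallest modulus among the singular points: 3/5.
The branch terms are analytic at -2/3 and contribute nothing to the residue; only the rational part matters.
At the order-3 pole -2/3 set g(ν) = (ν - (-2/3))^3*(rational part) = -ν**2/2 - 5*ν/4 + 1.
Order-3 pole: residue = g''(a)/2; g''(-2/3) = -1, so the residue is -1/2.
List the singular points by increasing real part (a conjugate pair: the negative imaginary part first).


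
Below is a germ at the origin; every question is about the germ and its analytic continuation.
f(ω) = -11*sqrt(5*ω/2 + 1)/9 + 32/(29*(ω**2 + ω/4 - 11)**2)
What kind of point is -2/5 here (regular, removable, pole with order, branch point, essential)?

The term (-11/9)*sqrt(1 - ω/(-2/5)) has argument 1 - -2/5/(-2/5) = 0 at -2/5: a square-root (algebraic, two-sheeted) branch point; the remaining terms are analytic or single-valued there.

The point is an algebraic (square-root) branch point.


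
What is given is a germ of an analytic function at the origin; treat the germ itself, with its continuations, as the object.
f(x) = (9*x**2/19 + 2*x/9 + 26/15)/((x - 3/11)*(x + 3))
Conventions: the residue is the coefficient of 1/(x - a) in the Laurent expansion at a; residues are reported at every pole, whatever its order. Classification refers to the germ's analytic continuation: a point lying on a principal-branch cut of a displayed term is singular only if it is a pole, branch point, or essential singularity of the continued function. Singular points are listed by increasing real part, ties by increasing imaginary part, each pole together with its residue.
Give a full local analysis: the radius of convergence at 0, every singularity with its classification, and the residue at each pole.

Denominator factor (x - 3/11): pole of order 1 at 3/11, modulus 3/11.
Denominator factor (x + 3): pole of order 1 at -3, modulus 3.
The radius of convergence is the smallest modulus among the singular points: 3/11.
At the order-1 pole -3 set g(x) = (x - (-3))*f(x) = (9*x**2/19 + 2*x/9 + 26/15)/(x - 3/11).
Simple pole: residue = g(a) at a = -3, which is -16709/10260.
At the order-1 pole 3/11 set g(x) = (x - (3/11))*f(x) = (9*x**2/19 + 2*x/9 + 26/15)/(x + 3).
Simple pole: residue = g(a) at a = 3/11, which is 63079/112860.
List the singular points by increasing real part (a conjugate pair: the negative imaginary part first).

Radius of convergence at 0: 3/11.
At -3: a pole of order 1; residue -16709/10260.
At 3/11: a pole of order 1; residue 63079/112860.


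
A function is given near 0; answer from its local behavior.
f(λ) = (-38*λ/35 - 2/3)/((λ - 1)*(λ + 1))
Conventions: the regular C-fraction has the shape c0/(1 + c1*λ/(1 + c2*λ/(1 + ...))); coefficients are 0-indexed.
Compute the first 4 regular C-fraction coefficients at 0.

Taylor coefficients (expand at 0): a_0 = 2/3, a_1 = 38/35, a_2 = 2/3, a_3 = 38/35.
c0 = a_0 = 2/3. Peel one level at a time: if S = 1 + c*λ/S' with S'(0) = 1, then c is the λ-coefficient of S and S' = c*λ/(S - 1).
S_1 = c0/f = 1 + (-57/35)*λ + (2024/1225)*λ^2 + ...; c1 = -57/35.
S_2 = c1*λ/(S_1 - 1) = 1 + (2024/1995)*λ + (-2024/3249)*λ^2 + ...; c2 = 2024/1995.
S_3 = c2*λ/(S_2 - 1) = 1 + (35/57)*λ + ...; c3 = 35/57.

The regular C-fraction coefficients are [2/3, -57/35, 2024/1995, 35/57].


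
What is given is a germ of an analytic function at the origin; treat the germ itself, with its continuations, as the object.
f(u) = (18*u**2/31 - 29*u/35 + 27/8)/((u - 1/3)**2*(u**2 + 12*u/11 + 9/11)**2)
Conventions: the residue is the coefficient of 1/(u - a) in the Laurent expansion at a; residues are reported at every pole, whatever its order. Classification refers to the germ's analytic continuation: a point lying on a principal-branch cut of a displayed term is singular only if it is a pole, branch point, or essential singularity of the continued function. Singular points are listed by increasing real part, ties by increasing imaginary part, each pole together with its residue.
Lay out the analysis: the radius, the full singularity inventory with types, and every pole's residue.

Radius of convergence at 0: 1/3.
At (-6/11) - ((3/11)*sqrt(7))*i: a pole of order 2; residue (24614633241/9101639680) + ((486360303803/445980344320)*sqrt(7))*i.
At (-6/11) + ((3/11)*sqrt(7))*i: a pole of order 2; residue (24614633241/9101639680) - ((486360303803/445980344320)*sqrt(7))*i.
At 1/3: a pole of order 2; residue -24614633241/4550819840.

Denominator factor (u**2 + 12*u/11 + 9/11)^2: discriminant -252/121, complex-conjugate roots (-6/11) + ((3/11)*sqrt(7))*i and (-6/11) - ((3/11)*sqrt(7))*i; poles of order 2, moduli (3/11)*sqrt(11) and (3/11)*sqrt(11).
Denominator factor (u - 1/3)^2: pole of order 2 at 1/3, modulus 1/3.
The radius of convergence is the smallest modulus among the singular points: 1/3.
The factor u**2 + 12*u/11 + 9/11 splits as (u - a)(u - a') with a = (-6/11) - ((3/11)*sqrt(7))*i, a' = (-6/11) + ((3/11)*sqrt(7))*i. At the order-2 pole a set g(u) = (u - a)^2*f(u) = [(18*u**2/31 - 29*u/35 + 27/8)/(u - 1/3)**2] / (u - a')^2.
Order-2 pole: residue = g'(a); g'((-6/11) - ((3/11)*sqrt(7))*i) = (24614633241/9101639680) + ((486360303803/445980344320)*sqrt(7))*i, so the residue is (24614633241/9101639680) + ((486360303803/445980344320)*sqrt(7))*i.
The factor u**2 + 12*u/11 + 9/11 splits as (u - a)(u - a') with a = (-6/11) + ((3/11)*sqrt(7))*i, a' = (-6/11) - ((3/11)*sqrt(7))*i. At the order-2 pole a set g(u) = (u - a)^2*f(u) = [(18*u**2/31 - 29*u/35 + 27/8)/(u - 1/3)**2] / (u - a')^2.
Order-2 pole: residue = g'(a); g'((-6/11) + ((3/11)*sqrt(7))*i) = (24614633241/9101639680) - ((486360303803/445980344320)*sqrt(7))*i, so the residue is (24614633241/9101639680) - ((486360303803/445980344320)*sqrt(7))*i.
At the order-2 pole 1/3 set g(u) = (u - (1/3))^2*f(u) = (18*u**2/31 - 29*u/35 + 27/8)/(u**2 + 12*u/11 + 9/11)**2.
Order-2 pole: residue = g'(a); g'(1/3) = -24614633241/4550819840, so the residue is -24614633241/4550819840.
List the singular points by increasing real part (a conjugate pair: the negative imaginary part first).


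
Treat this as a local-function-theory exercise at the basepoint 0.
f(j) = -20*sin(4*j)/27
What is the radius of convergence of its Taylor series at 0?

The factor sin(4*j) is entire and contributes no finite singular point.
The polynomial part has no poles.
No finite singular points: the Taylor series at 0 converges everywhere.

The radius of convergence is infinite.


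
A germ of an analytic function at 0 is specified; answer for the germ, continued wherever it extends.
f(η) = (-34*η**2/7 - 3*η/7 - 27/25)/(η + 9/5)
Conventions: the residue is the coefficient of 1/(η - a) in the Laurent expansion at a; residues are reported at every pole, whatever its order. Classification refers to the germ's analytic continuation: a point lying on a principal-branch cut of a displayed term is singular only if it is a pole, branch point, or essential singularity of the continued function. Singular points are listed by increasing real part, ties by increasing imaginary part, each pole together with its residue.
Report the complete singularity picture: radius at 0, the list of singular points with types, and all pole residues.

Denominator factor (η + 9/5): pole of order 1 at -9/5, modulus 9/5.
The radius of convergence is the smallest modulus among the singular points: 9/5.
At the order-1 pole -9/5 set g(η) = (η - (-9/5))*f(η) = -34*η**2/7 - 3*η/7 - 27/25.
Simple pole: residue = g(a) at a = -9/5, which is -2808/175.

Radius of convergence at 0: 9/5.
At -9/5: a pole of order 1; residue -2808/175.


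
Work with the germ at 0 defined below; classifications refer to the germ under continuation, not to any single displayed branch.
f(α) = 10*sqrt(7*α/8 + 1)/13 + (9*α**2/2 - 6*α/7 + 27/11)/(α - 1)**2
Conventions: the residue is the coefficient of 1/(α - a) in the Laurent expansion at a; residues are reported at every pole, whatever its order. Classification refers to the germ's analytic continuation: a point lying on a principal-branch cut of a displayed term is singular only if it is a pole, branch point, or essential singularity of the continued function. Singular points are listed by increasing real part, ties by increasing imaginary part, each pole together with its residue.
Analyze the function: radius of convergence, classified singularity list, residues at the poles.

Radius of convergence at 0: 1.
At -8/7: an algebraic (square-root) branch point.
At 1: a pole of order 2; residue 57/7.

Denominator factor (α - 1)^2: pole of order 2 at 1, modulus 1.
Branch term (10/13)*sqrt(1 - α/(-8/7)): its argument vanishes at α = -8/7, a square-root branch point, modulus 8/7.
The radius of convergence is the smallest modulus among the singular points: 1.
The branch term is analytic at 1 and contributes nothing to the residue; only the rational part matters.
At the order-2 pole 1 set g(α) = (α - (1))^2*(rational part) = 9*α**2/2 - 6*α/7 + 27/11.
Order-2 pole: residue = g'(a); g'(1) = 57/7, so the residue is 57/7.
List the singular points by increasing real part (a conjugate pair: the negative imaginary part first).


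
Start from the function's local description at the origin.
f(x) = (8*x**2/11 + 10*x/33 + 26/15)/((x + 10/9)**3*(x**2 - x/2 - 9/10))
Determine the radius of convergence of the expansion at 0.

Denominator factor (x**2 - x/2 - 9/10): discriminant 77/20, real irrational roots 1/4 + (1/20)*sqrt(385) and 1/4 - (1/20)*sqrt(385); poles of order 1, moduli 1/4 + (1/20)*sqrt(385) and -1/4 + (1/20)*sqrt(385).
Denominator factor (x + 10/9)^3: pole of order 3 at -10/9, modulus 10/9.
The radius of convergence is the smallest modulus among the singular points: -1/4 + (1/20)*sqrt(385).

The radius of convergence is -1/4 + (1/20)*sqrt(385).


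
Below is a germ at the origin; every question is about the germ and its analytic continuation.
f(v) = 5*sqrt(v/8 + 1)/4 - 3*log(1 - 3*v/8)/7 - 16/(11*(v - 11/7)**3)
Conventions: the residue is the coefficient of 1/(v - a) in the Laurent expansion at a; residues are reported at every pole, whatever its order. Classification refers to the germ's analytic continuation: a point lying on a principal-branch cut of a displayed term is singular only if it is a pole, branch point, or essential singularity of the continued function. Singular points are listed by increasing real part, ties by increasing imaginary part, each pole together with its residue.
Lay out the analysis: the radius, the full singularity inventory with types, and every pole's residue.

Radius of convergence at 0: 11/7.
At -8: an algebraic (square-root) branch point.
At 11/7: a pole of order 3; residue 0.
At 8/3: a logarithmic branch point.

Denominator factor (v - 11/7)^3: pole of order 3 at 11/7, modulus 11/7.
Branch term (-3/7)*log(1 - v/(8/3)): its argument vanishes at v = 8/3, a logarithmic branch point, modulus 8/3.
Branch term (5/4)*sqrt(1 - v/(-8)): its argument vanishes at v = -8, a square-root branch point, modulus 8.
The radius of convergence is the smallest modulus among the singular points: 11/7.
The branch terms are analytic at 11/7 and contribute nothing to the residue; only the rational part matters.
At the order-3 pole 11/7 set g(v) = (v - (11/7))^3*(rational part) = -16/11.
Order-3 pole: residue = g''(a)/2; g''(11/7) = 0, so the residue is 0.
List the singular points by increasing real part (a conjugate pair: the negative imaginary part first).


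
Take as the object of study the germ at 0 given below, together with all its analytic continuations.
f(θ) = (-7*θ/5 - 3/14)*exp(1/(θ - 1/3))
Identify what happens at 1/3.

The point is an essential singularity.

The exponent 1/(θ - (1/3)) has a pole at 1/3, so exp(1/(θ - (1/3))) takes every nonzero value near it: an essential singularity (not a pole of any order).


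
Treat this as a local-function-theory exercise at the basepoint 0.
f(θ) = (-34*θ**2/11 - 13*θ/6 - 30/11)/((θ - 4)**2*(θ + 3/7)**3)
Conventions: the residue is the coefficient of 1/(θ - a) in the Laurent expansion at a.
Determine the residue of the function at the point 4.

The residue is 10053673/60952386.

At the order-2 pole 4 set g(θ) = (θ - (4))^2*f(θ) = (-34*θ**2/11 - 13*θ/6 - 30/11)/(θ + 3/7)**3.
Order-2 pole: residue = g'(a); g'(4) = 10053673/60952386, so the residue is 10053673/60952386.


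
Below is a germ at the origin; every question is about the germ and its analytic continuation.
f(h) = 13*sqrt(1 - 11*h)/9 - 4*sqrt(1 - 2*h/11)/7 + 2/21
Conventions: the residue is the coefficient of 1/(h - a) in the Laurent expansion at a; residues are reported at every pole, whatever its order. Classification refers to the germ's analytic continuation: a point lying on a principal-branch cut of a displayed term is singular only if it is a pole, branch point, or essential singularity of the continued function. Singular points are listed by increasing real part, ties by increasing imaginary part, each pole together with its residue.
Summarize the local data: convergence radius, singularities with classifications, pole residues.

Branch term (-4/7)*sqrt(1 - h/(11/2)): its argument vanishes at h = 11/2, a square-root branch point, modulus 11/2.
Branch term (13/9)*sqrt(1 - h/(1/11)): its argument vanishes at h = 1/11, a square-root branch point, modulus 1/11.
The radius of convergence is the smallest modulus among the singular points: 1/11.
List the singular points by increasing real part (a conjugate pair: the negative imaginary part first).

Radius of convergence at 0: 1/11.
At 1/11: an algebraic (square-root) branch point.
At 11/2: an algebraic (square-root) branch point.


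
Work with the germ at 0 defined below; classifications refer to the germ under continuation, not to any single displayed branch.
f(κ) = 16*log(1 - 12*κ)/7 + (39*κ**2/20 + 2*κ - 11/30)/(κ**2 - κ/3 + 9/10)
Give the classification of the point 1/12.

The point is a logarithmic branch point.

The term (16/7)*log(1 - κ/(1/12)) has argument 1 - 1/12/(1/12) = 0 at 1/12: a logarithmic (infinitely-sheeted) branch point; the remaining terms are analytic or single-valued there.


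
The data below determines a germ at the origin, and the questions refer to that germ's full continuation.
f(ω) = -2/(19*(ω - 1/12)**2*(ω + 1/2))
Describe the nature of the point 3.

The point is a regular point.

Denominator factors: ω - 1/12 = 35/12 at ω = 3; ω + 1/2 = 7/2 at ω = 3 — none vanishes.
So the germ continues analytically to 3.


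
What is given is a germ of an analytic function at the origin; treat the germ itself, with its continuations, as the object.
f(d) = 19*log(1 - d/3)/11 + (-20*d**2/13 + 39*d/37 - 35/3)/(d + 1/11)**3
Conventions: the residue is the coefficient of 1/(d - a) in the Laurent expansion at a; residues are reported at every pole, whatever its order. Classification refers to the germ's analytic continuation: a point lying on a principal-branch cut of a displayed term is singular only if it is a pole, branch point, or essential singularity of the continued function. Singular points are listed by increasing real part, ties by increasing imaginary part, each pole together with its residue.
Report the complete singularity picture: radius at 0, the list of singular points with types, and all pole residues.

Radius of convergence at 0: 1/11.
At -1/11: a pole of order 3; residue -20/13.
At 3: a logarithmic branch point.

Denominator factor (d + 1/11)^3: pole of order 3 at -1/11, modulus 1/11.
Branch term (19/11)*log(1 - d/(3)): its argument vanishes at d = 3, a logarithmic branch point, modulus 3.
The radius of convergence is the smallest modulus among the singular points: 1/11.
The branch term is analytic at -1/11 and contributes nothing to the residue; only the rational part matters.
At the order-3 pole -1/11 set g(d) = (d - (-1/11))^3*(rational part) = -20*d**2/13 + 39*d/37 - 35/3.
Order-3 pole: residue = g''(a)/2; g''(-1/11) = -40/13, so the residue is -20/13.
List the singular points by increasing real part (a conjugate pair: the negative imaginary part first).
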